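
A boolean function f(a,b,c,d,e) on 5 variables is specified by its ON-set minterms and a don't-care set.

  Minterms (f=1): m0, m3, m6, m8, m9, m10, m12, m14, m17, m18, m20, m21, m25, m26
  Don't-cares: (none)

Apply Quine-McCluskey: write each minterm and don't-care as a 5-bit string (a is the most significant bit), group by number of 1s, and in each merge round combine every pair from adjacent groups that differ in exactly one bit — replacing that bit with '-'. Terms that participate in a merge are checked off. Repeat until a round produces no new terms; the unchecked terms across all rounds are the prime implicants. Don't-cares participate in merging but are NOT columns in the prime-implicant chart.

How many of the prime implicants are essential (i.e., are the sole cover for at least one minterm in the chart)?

[col 0] 00000*, 00011, 00110*, 01000*, 01001*, 01010*, 01100*, 01110*, 10001*, 10010*, 10100*, 10101*, 11001*, 11010*
[col 1] -1001, -1010, 0-000, 0-110, 01-00*, 01-10*, 010-0*, 0100-, 011-0*, 1-001, 1-010, 10-01, 1010-
[col 2] 01--0
Prime implicants: -1001, -1010, 0-000, 0-110, 00011, 01--0, 0100-, 1-001, 1-010, 10-01, 1010-
PI chart (minterm → PIs covering it):
  0 | 0-000  (sole → essential)
  3 | 00011  (sole → essential)
  6 | 0-110  (sole → essential)
  8 | 0-000,01--0,0100-
  9 | -1001,0100-
  10 | -1010,01--0
  12 | 01--0  (sole → essential)
  14 | 0-110,01--0
  17 | 1-001,10-01
  18 | 1-010  (sole → essential)
  20 | 1010-  (sole → essential)
  21 | 10-01,1010-
  25 | -1001,1-001
  26 | -1010,1-010
Essential prime implicants: 0-000, 0-110, 00011, 01--0, 1-010, 1010-

6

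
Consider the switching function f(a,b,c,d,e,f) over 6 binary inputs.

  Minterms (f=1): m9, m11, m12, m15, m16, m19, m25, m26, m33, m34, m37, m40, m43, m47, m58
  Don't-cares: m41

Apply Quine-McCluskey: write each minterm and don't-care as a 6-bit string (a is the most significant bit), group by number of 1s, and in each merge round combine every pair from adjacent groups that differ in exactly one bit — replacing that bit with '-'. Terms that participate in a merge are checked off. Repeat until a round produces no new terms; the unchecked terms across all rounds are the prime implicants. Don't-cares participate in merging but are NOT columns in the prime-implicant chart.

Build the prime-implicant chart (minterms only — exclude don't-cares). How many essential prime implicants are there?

9

Round 0: 001001✓ 001011✓ 001100 001111✓ 010000 010011 011001✓ 011010✓ 100001✓ 100010 100101✓ 101000✓ 101001✓ 101011✓ 101111✓ 111010✓
Round 1: -01001✓ -01011✓ -01111✓ -11010 0-1001 001-11✓ 0010-1✓ 10-001 100-01 101-11✓ 1010-1✓ 10100-
Round 2: -01-11 -010-1
PIs = {-01-11, -010-1, -11010, 0-1001, 001100, 010000, 010011, 10-001, 100-01, 100010, 10100-}
Coverage chart:
  m9: -010-1,0-1001
  m11: -01-11,-010-1
  m12: 001100 ←essential
  m15: -01-11 ←essential
  m16: 010000 ←essential
  m19: 010011 ←essential
  m25: 0-1001 ←essential
  m26: -11010 ←essential
  m33: 10-001,100-01
  m34: 100010 ←essential
  m37: 100-01 ←essential
  m40: 10100- ←essential
  m43: -01-11,-010-1
  m47: -01-11 ←essential
  m58: -11010 ←essential
Essential: -01-11, -11010, 0-1001, 001100, 010000, 010011, 100-01, 100010, 10100-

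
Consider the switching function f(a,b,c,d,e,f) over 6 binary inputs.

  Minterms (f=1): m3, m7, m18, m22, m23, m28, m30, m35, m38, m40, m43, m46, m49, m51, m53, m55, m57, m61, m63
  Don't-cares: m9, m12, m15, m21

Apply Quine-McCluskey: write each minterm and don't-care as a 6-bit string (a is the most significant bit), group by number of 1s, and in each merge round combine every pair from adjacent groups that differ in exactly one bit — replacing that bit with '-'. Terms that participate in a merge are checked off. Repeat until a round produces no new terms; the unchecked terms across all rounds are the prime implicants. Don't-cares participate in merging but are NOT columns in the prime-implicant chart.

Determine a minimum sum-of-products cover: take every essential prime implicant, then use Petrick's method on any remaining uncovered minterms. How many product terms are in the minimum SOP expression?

size-2^0 implicants → 000011(✓)  000111(✓)  001001  001100(✓)  001111(✓)  010010(✓)  010101(✓)  010110(✓)  010111(✓)  011100(✓)  011110(✓)  100011(✓)  100110(✓)  101000  101011(✓)  101110(✓)  110001(✓)  110011(✓)  110101(✓)  110111(✓)  111001(✓)  111101(✓)  111111(✓)
size-2^1 implicants → -00011  -10101(✓)  -10111(✓)  0-0111  0-1100  00-111  000-11  01-110  010-10  0101-1(✓)  01011-  0111-0  1-0011  10-011  10-110  11-001(✓)  11-101(✓)  11-111(✓)  110-01(✓)  110-11(✓)  1100-1(✓)  1101-1(✓)  111-01(✓)  1111-1(✓)
size-2^2 implicants → -101-1  11--01  11-1-1  110--1
Unchecked terms (primes): -00011, -101-1, 0-0111, 0-1100, 00-111, 000-11, 001001, 01-110, 010-10, 01011-, 0111-0, 1-0011, 10-011, 10-110, 101000, 11--01, 11-1-1, 110--1
Minterm coverage:
  m3 ⊆ -00011,000-11
  m7 ⊆ 0-0111,00-111,000-11
  m18 ⊆ 010-10 [E]
  m22 ⊆ 01-110,010-10,01011-
  m23 ⊆ -101-1,0-0111,01011-
  m28 ⊆ 0-1100,0111-0
  m30 ⊆ 01-110,0111-0
  m35 ⊆ -00011,1-0011,10-011
  m38 ⊆ 10-110 [E]
  m40 ⊆ 101000 [E]
  m43 ⊆ 10-011 [E]
  m46 ⊆ 10-110 [E]
  m49 ⊆ 11--01,110--1
  m51 ⊆ 1-0011,110--1
  m53 ⊆ -101-1,11--01,11-1-1,110--1
  m55 ⊆ -101-1,11-1-1,110--1
  m57 ⊆ 11--01 [E]
  m61 ⊆ 11--01,11-1-1
  m63 ⊆ 11-1-1 [E]
E = {010-10, 10-011, 10-110, 101000, 11--01, 11-1-1}
Petrick residual → -00011, 0-0111, 0111-0, 1-0011
Cover = b'c'd'ef + a'c'def + a'bc'ef' + a'bcdf' + ac'd'ef + ab'd'ef + ab'def' + ab'cd'e'f' + abe'f + abdf  |cover|=10

10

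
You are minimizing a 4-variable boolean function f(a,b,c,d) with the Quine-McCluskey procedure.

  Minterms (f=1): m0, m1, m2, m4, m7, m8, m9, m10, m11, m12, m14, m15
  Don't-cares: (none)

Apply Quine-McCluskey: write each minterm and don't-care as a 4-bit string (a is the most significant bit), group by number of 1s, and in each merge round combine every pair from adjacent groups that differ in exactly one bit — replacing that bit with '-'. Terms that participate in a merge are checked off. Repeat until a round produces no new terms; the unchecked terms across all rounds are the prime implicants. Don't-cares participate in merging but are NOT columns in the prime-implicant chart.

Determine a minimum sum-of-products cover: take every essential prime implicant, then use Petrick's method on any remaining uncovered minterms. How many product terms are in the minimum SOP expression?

5

[col 0] 0000*, 0001*, 0010*, 0100*, 0111*, 1000*, 1001*, 1010*, 1011*, 1100*, 1110*, 1111*
[col 1] -000*, -001*, -010*, -100*, -111, 0-00*, 00-0*, 000-*, 1-00*, 1-10*, 1-11*, 10-0*, 10-1*, 100-*, 101-*, 11-0*, 111-*
[col 2] --00, -0-0, -00-, 1--0, 1-1-, 10--
Prime implicants: --00, -0-0, -00-, -111, 1--0, 1-1-, 10--
PI chart (minterm → PIs covering it):
  0 | --00,-0-0,-00-
  1 | -00-  (sole → essential)
  2 | -0-0  (sole → essential)
  4 | --00  (sole → essential)
  7 | -111  (sole → essential)
  8 | --00,-0-0,-00-,1--0,10--
  9 | -00-,10--
  10 | -0-0,1--0,1-1-,10--
  11 | 1-1-,10--
  12 | --00,1--0
  14 | 1--0,1-1-
  15 | -111,1-1-
Essential prime implicants: --00, -0-0, -00-, -111
Petrick residual → 1-1-
Minimum SOP uses 5 PIs: c'd' + b'd' + b'c' + bcd + ac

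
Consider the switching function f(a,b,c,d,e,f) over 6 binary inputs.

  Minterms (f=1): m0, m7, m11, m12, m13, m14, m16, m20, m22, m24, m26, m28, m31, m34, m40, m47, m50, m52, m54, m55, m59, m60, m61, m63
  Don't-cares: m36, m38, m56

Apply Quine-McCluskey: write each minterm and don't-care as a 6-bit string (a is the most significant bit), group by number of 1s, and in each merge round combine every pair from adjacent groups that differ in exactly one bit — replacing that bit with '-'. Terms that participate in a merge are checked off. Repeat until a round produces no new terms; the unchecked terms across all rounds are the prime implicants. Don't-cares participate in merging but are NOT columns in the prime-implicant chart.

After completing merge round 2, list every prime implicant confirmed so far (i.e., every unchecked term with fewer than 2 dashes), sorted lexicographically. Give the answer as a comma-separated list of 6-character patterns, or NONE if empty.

size-2^0 implicants → 000000(✓)  000111  001011  001100(✓)  001101(✓)  001110(✓)  010000(✓)  010100(✓)  010110(✓)  011000(✓)  011010(✓)  011100(✓)  011111(✓)  100010(✓)  100100(✓)  100110(✓)  101000(✓)  101111(✓)  110010(✓)  110100(✓)  110110(✓)  110111(✓)  111000(✓)  111011(✓)  111100(✓)  111101(✓)  111111(✓)
size-2^1 implicants → -10100(✓)  -10110(✓)  -11000(✓)  -11100(✓)  -11111  0-0000  0-1100  0011-0  00110-  01-000(✓)  01-100(✓)  010-00(✓)  0101-0(✓)  011-00(✓)  0110-0  1-0010(✓)  1-0100(✓)  1-0110(✓)  1-1000  1-1111  100-10(✓)  1001-0(✓)  11-100(✓)  11-111  110-10(✓)  1101-0(✓)  11011-  111-00(✓)  111-11  1111-1  11110-
size-2^2 implicants → -1-100  -101-0  -11-00  01--00  1-0-10  1-01-0
Unchecked terms (primes): -1-100, -101-0, -11-00, -11111, 0-0000, 0-1100, 000111, 001011, 0011-0, 00110-, 01--00, 0110-0, 1-0-10, 1-01-0, 1-1000, 1-1111, 11-111, 11011-, 111-11, 1111-1, 11110-

-11111, 0-0000, 0-1100, 000111, 001011, 0011-0, 00110-, 0110-0, 1-1000, 1-1111, 11-111, 11011-, 111-11, 1111-1, 11110-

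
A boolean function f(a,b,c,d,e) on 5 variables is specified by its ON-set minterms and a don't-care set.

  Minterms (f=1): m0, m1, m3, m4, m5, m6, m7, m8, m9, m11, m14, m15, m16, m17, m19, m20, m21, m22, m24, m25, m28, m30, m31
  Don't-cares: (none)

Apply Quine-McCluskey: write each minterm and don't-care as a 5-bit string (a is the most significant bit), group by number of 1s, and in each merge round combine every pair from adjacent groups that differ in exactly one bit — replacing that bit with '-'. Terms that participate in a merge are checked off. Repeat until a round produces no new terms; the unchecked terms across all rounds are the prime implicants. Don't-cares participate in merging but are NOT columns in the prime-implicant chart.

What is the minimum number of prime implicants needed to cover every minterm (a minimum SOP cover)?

7

Round 0: 00000✓ 00001✓ 00011✓ 00100✓ 00101✓ 00110✓ 00111✓ 01000✓ 01001✓ 01011✓ 01110✓ 01111✓ 10000✓ 10001✓ 10011✓ 10100✓ 10101✓ 10110✓ 11000✓ 11001✓ 11100✓ 11110✓ 11111✓
Round 1: -0000✓ -0001✓ -0011✓ -0100✓ -0101✓ -0110✓ -1000✓ -1001✓ -1110✓ -1111✓ 0-000✓ 0-001✓ 0-011✓ 0-110✓ 0-111✓ 00-00✓ 00-01✓ 00-11✓ 000-1✓ 0000-✓ 001-0✓ 001-1✓ 0010-✓ 0011-✓ 01-11✓ 010-1✓ 0100-✓ 0111-✓ 1-000✓ 1-001✓ 1-100✓ 1-110✓ 10-00✓ 10-01✓ 100-1✓ 1000-✓ 101-0✓ 1010-✓ 11-00✓ 1100-✓ 111-0✓ 1111-✓
Round 2: --000✓ --001✓ --110 -0-00✓ -0-01✓ -00-1 -000-✓ -01-0 -010-✓ -100-✓ -111- 0--11 0-0-1 0-00-✓ 0-11- 00--1 00-0-✓ 001-- 1--00 1-00-✓ 1-1-0 10-0-✓
Round 3: --00- -0-0-
PIs = {--00-, --110, -0-0-, -00-1, -01-0, -111-, 0--11, 0-0-1, 0-11-, 00--1, 001--, 1--00, 1-1-0}
Coverage chart:
  m0: --00-,-0-0-
  m1: --00-,-0-0-,-00-1,0-0-1,00--1
  m3: -00-1,0--11,0-0-1,00--1
  m4: -0-0-,-01-0,001--
  m5: -0-0-,00--1,001--
  m6: --110,-01-0,0-11-,001--
  m7: 0--11,0-11-,00--1,001--
  m8: --00- ←essential
  m9: --00-,0-0-1
  m11: 0--11,0-0-1
  m14: --110,-111-,0-11-
  m15: -111-,0--11,0-11-
  m16: --00-,-0-0-,1--00
  m17: --00-,-0-0-,-00-1
  m19: -00-1 ←essential
  m20: -0-0-,-01-0,1--00,1-1-0
  m21: -0-0- ←essential
  m22: --110,-01-0,1-1-0
  m24: --00-,1--00
  m25: --00- ←essential
  m28: 1--00,1-1-0
  m30: --110,-111-,1-1-0
  m31: -111- ←essential
Essential: --00-, -0-0-, -00-1, -111-
Petrick residual → --110, 0--11, 1--00
Min cover (7 terms): c'd' + cde' + b'd' + b'c'e + bcd + a'de + ad'e'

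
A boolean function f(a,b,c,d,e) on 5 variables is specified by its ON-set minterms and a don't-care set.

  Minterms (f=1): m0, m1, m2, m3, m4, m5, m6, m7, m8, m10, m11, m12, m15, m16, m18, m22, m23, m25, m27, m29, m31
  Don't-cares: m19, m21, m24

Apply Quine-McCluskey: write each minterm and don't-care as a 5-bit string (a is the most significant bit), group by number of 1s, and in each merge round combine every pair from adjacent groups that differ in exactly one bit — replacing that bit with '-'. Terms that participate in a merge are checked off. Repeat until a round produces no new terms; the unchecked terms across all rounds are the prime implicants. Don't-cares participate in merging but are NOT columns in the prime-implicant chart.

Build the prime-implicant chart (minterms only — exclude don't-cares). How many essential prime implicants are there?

Round 0: 00000✓ 00001✓ 00010✓ 00011✓ 00100✓ 00101✓ 00110✓ 00111✓ 01000✓ 01010✓ 01011✓ 01100✓ 01111✓ 10000✓ 10010✓ 10011✓ 10101✓ 10110✓ 10111✓ 11000✓ 11001✓ 11011✓ 11101✓ 11111✓
Round 1: -0000✓ -0010✓ -0011✓ -0101✓ -0110✓ -0111✓ -1000✓ -1011✓ -1111✓ 0-000✓ 0-010✓ 0-011✓ 0-100✓ 0-111✓ 00-00✓ 00-01✓ 00-10✓ 00-11✓ 000-0✓ 000-1✓ 0000-✓ 0001-✓ 001-0✓ 001-1✓ 0010-✓ 0011-✓ 01-00✓ 01-11✓ 010-0✓ 0101-✓ 1-000✓ 1-011✓ 1-101✓ 1-111✓ 10-10✓ 10-11✓ 100-0✓ 1001-✓ 101-1✓ 1011-✓ 11-01✓ 11-11✓ 110-1✓ 1100- 111-1✓
Round 2: --000 --011✓ --111✓ -0-10✓ -0-11✓ -00-0 -001-✓ -01-1 -011-✓ -1-11✓ 0--00 0--11✓ 0-0-0 0-01- 00--0✓ 00--1✓ 00-0-✓ 00-1-✓ 000--✓ 001--✓ 1--11✓ 1-1-1 10-1-✓ 11--1
Round 3: ---11 -0-1- 00---
PIs = {---11, --000, -0-1-, -00-0, -01-1, 0--00, 0-0-0, 0-01-, 00---, 1-1-1, 11--1, 1100-}
Coverage chart:
  m0: --000,-00-0,0--00,0-0-0,00---
  m1: 00--- ←essential
  m2: -0-1-,-00-0,0-0-0,0-01-,00---
  m3: ---11,-0-1-,0-01-,00---
  m4: 0--00,00---
  m5: -01-1,00---
  m6: -0-1-,00---
  m7: ---11,-0-1-,-01-1,00---
  m8: --000,0--00,0-0-0
  m10: 0-0-0,0-01-
  m11: ---11,0-01-
  m12: 0--00 ←essential
  m15: ---11 ←essential
  m16: --000,-00-0
  m18: -0-1-,-00-0
  m22: -0-1- ←essential
  m23: ---11,-0-1-,-01-1,1-1-1
  m25: 11--1,1100-
  m27: ---11,11--1
  m29: 1-1-1,11--1
  m31: ---11,1-1-1,11--1
Essential: ---11, -0-1-, 0--00, 00---

4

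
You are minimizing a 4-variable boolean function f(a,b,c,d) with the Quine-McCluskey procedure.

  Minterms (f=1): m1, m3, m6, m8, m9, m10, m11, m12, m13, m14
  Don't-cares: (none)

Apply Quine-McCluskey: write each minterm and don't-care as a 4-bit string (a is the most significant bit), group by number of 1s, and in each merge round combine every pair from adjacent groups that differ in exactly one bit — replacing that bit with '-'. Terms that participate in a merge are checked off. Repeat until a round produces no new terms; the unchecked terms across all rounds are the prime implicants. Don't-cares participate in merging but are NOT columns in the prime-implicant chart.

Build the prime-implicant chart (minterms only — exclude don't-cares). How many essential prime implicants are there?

Round 0: 0001✓ 0011✓ 0110✓ 1000✓ 1001✓ 1010✓ 1011✓ 1100✓ 1101✓ 1110✓
Round 1: -001✓ -011✓ -110 00-1✓ 1-00✓ 1-01✓ 1-10✓ 10-0✓ 10-1✓ 100-✓ 101-✓ 11-0✓ 110-✓
Round 2: -0-1 1--0 1-0- 10--
PIs = {-0-1, -110, 1--0, 1-0-, 10--}
Coverage chart:
  m1: -0-1 ←essential
  m3: -0-1 ←essential
  m6: -110 ←essential
  m8: 1--0,1-0-,10--
  m9: -0-1,1-0-,10--
  m10: 1--0,10--
  m11: -0-1,10--
  m12: 1--0,1-0-
  m13: 1-0- ←essential
  m14: -110,1--0
Essential: -0-1, -110, 1-0-

3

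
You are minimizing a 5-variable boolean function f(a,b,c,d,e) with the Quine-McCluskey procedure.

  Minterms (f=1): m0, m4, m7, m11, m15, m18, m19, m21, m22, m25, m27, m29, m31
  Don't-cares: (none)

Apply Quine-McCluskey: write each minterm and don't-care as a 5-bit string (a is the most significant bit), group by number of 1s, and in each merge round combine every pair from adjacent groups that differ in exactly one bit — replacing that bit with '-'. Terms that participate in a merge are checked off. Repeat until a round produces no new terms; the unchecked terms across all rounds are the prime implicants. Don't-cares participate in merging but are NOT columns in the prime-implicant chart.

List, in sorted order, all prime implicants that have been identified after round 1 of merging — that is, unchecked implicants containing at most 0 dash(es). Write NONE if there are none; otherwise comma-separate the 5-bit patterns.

NONE

Round 0: 00000✓ 00100✓ 00111✓ 01011✓ 01111✓ 10010✓ 10011✓ 10101✓ 10110✓ 11001✓ 11011✓ 11101✓ 11111✓
Round 1: -1011✓ -1111✓ 0-111 00-00 01-11✓ 1-011 1-101 10-10 1001- 11-01✓ 11-11✓ 110-1✓ 111-1✓
Round 2: -1-11 11--1
PIs = {-1-11, 0-111, 00-00, 1-011, 1-101, 10-10, 1001-, 11--1}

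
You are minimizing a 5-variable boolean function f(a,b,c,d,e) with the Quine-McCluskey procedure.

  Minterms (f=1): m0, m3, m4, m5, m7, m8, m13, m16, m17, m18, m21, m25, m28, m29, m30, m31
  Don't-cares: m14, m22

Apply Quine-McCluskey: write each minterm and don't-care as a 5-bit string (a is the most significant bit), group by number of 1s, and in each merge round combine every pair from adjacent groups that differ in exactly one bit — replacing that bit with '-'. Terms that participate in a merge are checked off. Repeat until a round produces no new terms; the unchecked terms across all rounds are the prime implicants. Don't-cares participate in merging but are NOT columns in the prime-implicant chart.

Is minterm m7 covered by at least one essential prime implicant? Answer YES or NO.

YES

[col 0] 00000*, 00011*, 00100*, 00101*, 00111*, 01000*, 01101*, 01110*, 10000*, 10001*, 10010*, 10101*, 10110*, 11001*, 11100*, 11101*, 11110*, 11111*
[col 1] -0000, -0101*, -1101*, -1110, 0-000, 0-101*, 00-00, 00-11, 001-1, 0010-, 1-001*, 1-101*, 1-110, 10-01*, 10-10, 100-0, 1000-, 11-01*, 111-0*, 111-1*, 1110-*, 1111-*
[col 2] --101, 1--01, 111--
Prime implicants: --101, -0000, -1110, 0-000, 00-00, 00-11, 001-1, 0010-, 1--01, 1-110, 10-10, 100-0, 1000-, 111--
PI chart (minterm → PIs covering it):
  0 | -0000,0-000,00-00
  3 | 00-11  (sole → essential)
  4 | 00-00,0010-
  5 | --101,001-1,0010-
  7 | 00-11,001-1
  8 | 0-000  (sole → essential)
  13 | --101  (sole → essential)
  16 | -0000,100-0,1000-
  17 | 1--01,1000-
  18 | 10-10,100-0
  21 | --101,1--01
  25 | 1--01  (sole → essential)
  28 | 111--  (sole → essential)
  29 | --101,1--01,111--
  30 | -1110,1-110,111--
  31 | 111--  (sole → essential)
Essential prime implicants: --101, 0-000, 00-11, 1--01, 111--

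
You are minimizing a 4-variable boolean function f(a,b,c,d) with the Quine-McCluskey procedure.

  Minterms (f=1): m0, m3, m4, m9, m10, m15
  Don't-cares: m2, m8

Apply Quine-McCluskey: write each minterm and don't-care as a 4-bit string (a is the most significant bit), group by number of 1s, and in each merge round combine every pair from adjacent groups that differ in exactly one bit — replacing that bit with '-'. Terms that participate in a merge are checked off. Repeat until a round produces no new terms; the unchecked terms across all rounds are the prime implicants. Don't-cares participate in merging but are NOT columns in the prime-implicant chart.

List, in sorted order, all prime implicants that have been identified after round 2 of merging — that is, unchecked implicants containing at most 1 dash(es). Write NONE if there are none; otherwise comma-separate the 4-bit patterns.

0-00, 001-, 100-, 1111

[col 0] 0000*, 0010*, 0011*, 0100*, 1000*, 1001*, 1010*, 1111
[col 1] -000*, -010*, 0-00, 00-0*, 001-, 10-0*, 100-
[col 2] -0-0
Prime implicants: -0-0, 0-00, 001-, 100-, 1111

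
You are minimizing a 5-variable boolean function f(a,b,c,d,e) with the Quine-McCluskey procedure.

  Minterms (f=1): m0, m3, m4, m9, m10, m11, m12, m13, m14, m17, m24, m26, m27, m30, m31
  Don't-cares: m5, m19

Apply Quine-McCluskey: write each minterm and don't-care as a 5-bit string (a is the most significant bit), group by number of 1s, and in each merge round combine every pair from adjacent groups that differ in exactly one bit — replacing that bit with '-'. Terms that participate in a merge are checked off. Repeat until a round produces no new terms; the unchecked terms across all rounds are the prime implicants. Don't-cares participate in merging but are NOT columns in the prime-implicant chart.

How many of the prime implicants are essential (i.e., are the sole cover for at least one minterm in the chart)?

[col 0] 00000*, 00011*, 00100*, 00101*, 01001*, 01010*, 01011*, 01100*, 01101*, 01110*, 10001*, 10011*, 11000*, 11010*, 11011*, 11110*, 11111*
[col 1] -0011*, -1010*, -1011*, -1110*, 0-011*, 0-100*, 0-101*, 00-00, 0010-*, 01-01, 01-10*, 010-1, 0101-*, 011-0, 0110-*, 1-011*, 100-1, 11-10*, 11-11*, 110-0, 1101-*, 1111-*
[col 2] --011, -1-10, -101-, 0-10-, 11-1-
Prime implicants: --011, -1-10, -101-, 0-10-, 00-00, 01-01, 010-1, 011-0, 100-1, 11-1-, 110-0
PI chart (minterm → PIs covering it):
  0 | 00-00  (sole → essential)
  3 | --011  (sole → essential)
  4 | 0-10-,00-00
  9 | 01-01,010-1
  10 | -1-10,-101-
  11 | --011,-101-,010-1
  12 | 0-10-,011-0
  13 | 0-10-,01-01
  14 | -1-10,011-0
  17 | 100-1  (sole → essential)
  24 | 110-0  (sole → essential)
  26 | -1-10,-101-,11-1-,110-0
  27 | --011,-101-,11-1-
  30 | -1-10,11-1-
  31 | 11-1-  (sole → essential)
Essential prime implicants: --011, 00-00, 100-1, 11-1-, 110-0

5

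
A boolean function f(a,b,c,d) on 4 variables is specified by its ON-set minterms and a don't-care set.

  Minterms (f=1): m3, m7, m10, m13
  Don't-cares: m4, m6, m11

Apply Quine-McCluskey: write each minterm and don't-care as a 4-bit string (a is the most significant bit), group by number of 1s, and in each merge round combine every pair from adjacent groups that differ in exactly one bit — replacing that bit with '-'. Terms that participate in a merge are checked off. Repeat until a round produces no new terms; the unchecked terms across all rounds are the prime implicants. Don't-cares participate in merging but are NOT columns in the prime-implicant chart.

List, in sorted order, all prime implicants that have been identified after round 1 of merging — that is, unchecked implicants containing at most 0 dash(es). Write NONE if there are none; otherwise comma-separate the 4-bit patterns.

[col 0] 0011*, 0100*, 0110*, 0111*, 1010*, 1011*, 1101
[col 1] -011, 0-11, 01-0, 011-, 101-
Prime implicants: -011, 0-11, 01-0, 011-, 101-, 1101

1101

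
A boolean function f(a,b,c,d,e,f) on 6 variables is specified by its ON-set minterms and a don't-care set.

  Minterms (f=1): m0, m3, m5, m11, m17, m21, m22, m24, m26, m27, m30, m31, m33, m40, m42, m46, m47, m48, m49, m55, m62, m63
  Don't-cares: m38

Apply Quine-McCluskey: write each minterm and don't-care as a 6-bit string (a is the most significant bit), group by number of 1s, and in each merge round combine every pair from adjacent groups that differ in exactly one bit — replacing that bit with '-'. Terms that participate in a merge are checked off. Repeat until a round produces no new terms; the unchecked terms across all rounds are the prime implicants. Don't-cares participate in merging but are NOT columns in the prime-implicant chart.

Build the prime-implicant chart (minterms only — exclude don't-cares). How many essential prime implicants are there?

Round 0: 000000 000011✓ 000101✓ 001011✓ 010001✓ 010101✓ 010110✓ 011000✓ 011010✓ 011011✓ 011110✓ 011111✓ 100001✓ 100110✓ 101000✓ 101010✓ 101110✓ 101111✓ 110000✓ 110001✓ 110111✓ 111110✓ 111111✓
Round 1: -10001 -11110✓ -11111✓ 0-0101 0-1011 00-011 01-110 010-01 011-10✓ 011-11✓ 0110-0 01101-✓ 01111-✓ 1-0001 1-1110✓ 1-1111✓ 10-110 101-10 1010-0 10111-✓ 11-111 11000- 11111-✓
Round 2: -1111- 011-1- 1-111-
PIs = {-10001, -1111-, 0-0101, 0-1011, 00-011, 000000, 01-110, 010-01, 011-1-, 0110-0, 1-0001, 1-111-, 10-110, 101-10, 1010-0, 11-111, 11000-}
Coverage chart:
  m0: 000000 ←essential
  m3: 00-011 ←essential
  m5: 0-0101 ←essential
  m11: 0-1011,00-011
  m17: -10001,010-01
  m21: 0-0101,010-01
  m22: 01-110 ←essential
  m24: 0110-0 ←essential
  m26: 011-1-,0110-0
  m27: 0-1011,011-1-
  m30: -1111-,01-110,011-1-
  m31: -1111-,011-1-
  m33: 1-0001 ←essential
  m40: 1010-0 ←essential
  m42: 101-10,1010-0
  m46: 1-111-,10-110,101-10
  m47: 1-111- ←essential
  m48: 11000- ←essential
  m49: -10001,1-0001,11000-
  m55: 11-111 ←essential
  m62: -1111-,1-111-
  m63: -1111-,1-111-,11-111
Essential: 0-0101, 00-011, 000000, 01-110, 0110-0, 1-0001, 1-111-, 1010-0, 11-111, 11000-

10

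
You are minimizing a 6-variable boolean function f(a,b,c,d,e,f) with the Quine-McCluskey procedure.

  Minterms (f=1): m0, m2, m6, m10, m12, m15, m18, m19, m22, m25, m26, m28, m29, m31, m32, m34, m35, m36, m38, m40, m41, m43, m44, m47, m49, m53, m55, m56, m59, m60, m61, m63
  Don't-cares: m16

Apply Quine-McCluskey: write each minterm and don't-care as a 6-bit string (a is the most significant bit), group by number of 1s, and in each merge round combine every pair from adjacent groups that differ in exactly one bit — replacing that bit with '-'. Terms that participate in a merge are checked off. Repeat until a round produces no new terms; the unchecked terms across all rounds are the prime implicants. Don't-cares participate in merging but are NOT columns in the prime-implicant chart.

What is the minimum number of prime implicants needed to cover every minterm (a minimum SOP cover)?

[col 0] 000000*, 000010*, 000110*, 001010*, 001100*, 001111*, 010000*, 010010*, 010011*, 010110*, 011001*, 011010*, 011100*, 011101*, 011111*, 100000*, 100010*, 100011*, 100100*, 100110*, 101000*, 101001*, 101011*, 101100*, 101111*, 110001*, 110101*, 110111*, 111000*, 111011*, 111100*, 111101*, 111111*
[col 1] -00000*, -00010*, -00110*, -01100*, -01111*, -11100*, -11101*, -11111*, 0-0000*, 0-0010*, 0-0110*, 0-1010*, 0-1100*, 0-1111*, 00-010*, 000-10*, 0000-0*, 01-010*, 010-10*, 0100-0*, 01001-, 011-01, 0111-1*, 01110-*, 1-1000*, 1-1011*, 1-1100*, 1-1111*, 10-000*, 10-011, 10-100*, 100-00*, 100-10*, 1000-0*, 10001-, 1001-0*, 101-00*, 101-11*, 1010-1, 10100-, 11-101*, 11-111*, 110-01, 1101-1*, 111-00*, 111-11*, 1111-1*, 11110-*
[col 2] --1100, --1111, -00-10, -000-0, -111-1, -1110-, 0--010, 0-0-10, 0-00-0, 1-1-00, 1-1-11, 10--00, 100--0, 11-1-1
Prime implicants: --1100, --1111, -00-10, -000-0, -111-1, -1110-, 0--010, 0-0-10, 0-00-0, 01001-, 011-01, 1-1-00, 1-1-11, 10--00, 10-011, 100--0, 10001-, 1010-1, 10100-, 11-1-1, 110-01
PI chart (minterm → PIs covering it):
  0 | -000-0,0-00-0
  2 | -00-10,-000-0,0--010,0-0-10,0-00-0
  6 | -00-10,0-0-10
  10 | 0--010  (sole → essential)
  12 | --1100  (sole → essential)
  15 | --1111  (sole → essential)
  18 | 0--010,0-0-10,0-00-0,01001-
  19 | 01001-  (sole → essential)
  22 | 0-0-10  (sole → essential)
  25 | 011-01  (sole → essential)
  26 | 0--010  (sole → essential)
  28 | --1100,-1110-
  29 | -111-1,-1110-,011-01
  31 | --1111,-111-1
  32 | -000-0,10--00,100--0
  34 | -00-10,-000-0,100--0,10001-
  35 | 10-011,10001-
  36 | 10--00,100--0
  38 | -00-10,100--0
  40 | 1-1-00,10--00,10100-
  41 | 1010-1,10100-
  43 | 1-1-11,10-011,1010-1
  44 | --1100,1-1-00,10--00
  47 | --1111,1-1-11
  49 | 110-01  (sole → essential)
  53 | 11-1-1,110-01
  55 | 11-1-1  (sole → essential)
  56 | 1-1-00  (sole → essential)
  59 | 1-1-11  (sole → essential)
  60 | --1100,-1110-,1-1-00
  61 | -111-1,-1110-,11-1-1
  63 | --1111,-111-1,1-1-11,11-1-1
Essential prime implicants: --1100, --1111, 0--010, 0-0-10, 01001-, 011-01, 1-1-00, 1-1-11, 11-1-1, 110-01
Petrick residual → -000-0, 10-011, 100--0, 1010-1
Minimum SOP uses 14 PIs: cde'f' + cdef + b'c'd'f' + a'd'ef' + a'c'ef' + a'bc'd'e + a'bce'f + ace'f' + acef + ab'd'ef + ab'c'f' + ab'cd'f + abdf + abc'e'f

14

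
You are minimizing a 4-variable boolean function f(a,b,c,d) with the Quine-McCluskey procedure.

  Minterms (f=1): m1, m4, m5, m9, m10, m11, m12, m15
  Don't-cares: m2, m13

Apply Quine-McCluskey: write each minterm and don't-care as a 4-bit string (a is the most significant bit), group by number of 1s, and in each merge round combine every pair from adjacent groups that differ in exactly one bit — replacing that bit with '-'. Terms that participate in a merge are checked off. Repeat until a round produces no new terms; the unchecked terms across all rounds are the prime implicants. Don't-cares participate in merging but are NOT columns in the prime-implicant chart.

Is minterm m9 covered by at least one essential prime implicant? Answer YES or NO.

size-2^0 implicants → 0001(✓)  0010(✓)  0100(✓)  0101(✓)  1001(✓)  1010(✓)  1011(✓)  1100(✓)  1101(✓)  1111(✓)
size-2^1 implicants → -001(✓)  -010  -100(✓)  -101(✓)  0-01(✓)  010-(✓)  1-01(✓)  1-11(✓)  10-1(✓)  101-  11-1(✓)  110-(✓)
size-2^2 implicants → --01  -10-  1--1
Unchecked terms (primes): --01, -010, -10-, 1--1, 101-
Minterm coverage:
  m1 ⊆ --01 [E]
  m4 ⊆ -10- [E]
  m5 ⊆ --01,-10-
  m9 ⊆ --01,1--1
  m10 ⊆ -010,101-
  m11 ⊆ 1--1,101-
  m12 ⊆ -10- [E]
  m15 ⊆ 1--1 [E]
E = {--01, -10-, 1--1}

YES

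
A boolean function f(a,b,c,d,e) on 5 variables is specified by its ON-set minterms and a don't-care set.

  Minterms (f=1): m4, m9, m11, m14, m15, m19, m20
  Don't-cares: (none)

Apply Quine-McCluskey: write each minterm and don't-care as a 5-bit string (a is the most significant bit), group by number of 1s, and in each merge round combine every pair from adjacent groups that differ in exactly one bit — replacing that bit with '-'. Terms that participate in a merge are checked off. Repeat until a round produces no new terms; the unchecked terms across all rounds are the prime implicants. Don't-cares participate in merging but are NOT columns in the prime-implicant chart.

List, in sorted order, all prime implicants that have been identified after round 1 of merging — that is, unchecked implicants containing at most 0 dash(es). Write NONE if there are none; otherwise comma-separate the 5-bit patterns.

10011

size-2^0 implicants → 00100(✓)  01001(✓)  01011(✓)  01110(✓)  01111(✓)  10011  10100(✓)
size-2^1 implicants → -0100  01-11  010-1  0111-
Unchecked terms (primes): -0100, 01-11, 010-1, 0111-, 10011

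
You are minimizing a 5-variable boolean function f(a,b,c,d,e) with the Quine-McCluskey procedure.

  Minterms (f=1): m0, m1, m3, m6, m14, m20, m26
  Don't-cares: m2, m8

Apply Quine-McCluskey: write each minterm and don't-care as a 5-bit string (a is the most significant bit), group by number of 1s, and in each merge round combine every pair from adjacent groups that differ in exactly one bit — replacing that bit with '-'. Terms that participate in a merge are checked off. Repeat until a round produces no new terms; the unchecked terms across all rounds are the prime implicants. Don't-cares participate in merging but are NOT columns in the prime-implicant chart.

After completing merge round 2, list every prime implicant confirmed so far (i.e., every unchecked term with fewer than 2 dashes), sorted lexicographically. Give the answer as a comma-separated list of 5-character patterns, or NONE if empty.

0-000, 0-110, 00-10, 10100, 11010

Round 0: 00000✓ 00001✓ 00010✓ 00011✓ 00110✓ 01000✓ 01110✓ 10100 11010
Round 1: 0-000 0-110 00-10 000-0✓ 000-1✓ 0000-✓ 0001-✓
Round 2: 000--
PIs = {0-000, 0-110, 00-10, 000--, 10100, 11010}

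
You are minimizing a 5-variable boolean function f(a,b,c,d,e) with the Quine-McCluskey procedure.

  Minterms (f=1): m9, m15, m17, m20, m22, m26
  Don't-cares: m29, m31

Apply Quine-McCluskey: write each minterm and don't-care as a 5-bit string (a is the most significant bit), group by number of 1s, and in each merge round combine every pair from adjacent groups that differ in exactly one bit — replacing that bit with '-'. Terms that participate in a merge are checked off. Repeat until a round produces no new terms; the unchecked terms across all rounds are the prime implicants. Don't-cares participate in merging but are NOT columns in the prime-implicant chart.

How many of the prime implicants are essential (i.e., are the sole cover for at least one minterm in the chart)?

5

[col 0] 01001, 01111*, 10001, 10100*, 10110*, 11010, 11101*, 11111*
[col 1] -1111, 101-0, 111-1
Prime implicants: -1111, 01001, 10001, 101-0, 11010, 111-1
PI chart (minterm → PIs covering it):
  9 | 01001  (sole → essential)
  15 | -1111  (sole → essential)
  17 | 10001  (sole → essential)
  20 | 101-0  (sole → essential)
  22 | 101-0  (sole → essential)
  26 | 11010  (sole → essential)
Essential prime implicants: -1111, 01001, 10001, 101-0, 11010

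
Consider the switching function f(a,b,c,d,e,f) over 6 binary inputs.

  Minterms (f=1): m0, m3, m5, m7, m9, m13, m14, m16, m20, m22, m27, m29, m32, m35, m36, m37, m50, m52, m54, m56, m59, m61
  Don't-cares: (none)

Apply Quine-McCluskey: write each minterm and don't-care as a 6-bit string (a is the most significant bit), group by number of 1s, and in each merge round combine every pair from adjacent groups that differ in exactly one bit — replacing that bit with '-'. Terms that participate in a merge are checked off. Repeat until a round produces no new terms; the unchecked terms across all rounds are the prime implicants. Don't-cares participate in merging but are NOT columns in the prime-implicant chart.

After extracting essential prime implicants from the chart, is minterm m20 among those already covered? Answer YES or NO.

YES

[col 0] 000000*, 000011*, 000101*, 000111*, 001001*, 001101*, 001110, 010000*, 010100*, 010110*, 011011*, 011101*, 100000*, 100011*, 100100*, 100101*, 110010*, 110100*, 110110*, 111000, 111011*, 111101*
[col 1] -00000, -00011, -00101, -10100*, -10110*, -11011, -11101, 0-0000, 0-1101, 00-101, 000-11, 0001-1, 001-01, 010-00, 0101-0*, 1-0100, 100-00, 10010-, 110-10, 1101-0*
[col 2] -101-0
Prime implicants: -00000, -00011, -00101, -101-0, -11011, -11101, 0-0000, 0-1101, 00-101, 000-11, 0001-1, 001-01, 001110, 010-00, 1-0100, 100-00, 10010-, 110-10, 111000
PI chart (minterm → PIs covering it):
  0 | -00000,0-0000
  3 | -00011,000-11
  5 | -00101,00-101,0001-1
  7 | 000-11,0001-1
  9 | 001-01  (sole → essential)
  13 | 0-1101,00-101,001-01
  14 | 001110  (sole → essential)
  16 | 0-0000,010-00
  20 | -101-0,010-00
  22 | -101-0  (sole → essential)
  27 | -11011  (sole → essential)
  29 | -11101,0-1101
  32 | -00000,100-00
  35 | -00011  (sole → essential)
  36 | 1-0100,100-00,10010-
  37 | -00101,10010-
  50 | 110-10  (sole → essential)
  52 | -101-0,1-0100
  54 | -101-0,110-10
  56 | 111000  (sole → essential)
  59 | -11011  (sole → essential)
  61 | -11101  (sole → essential)
Essential prime implicants: -00011, -101-0, -11011, -11101, 001-01, 001110, 110-10, 111000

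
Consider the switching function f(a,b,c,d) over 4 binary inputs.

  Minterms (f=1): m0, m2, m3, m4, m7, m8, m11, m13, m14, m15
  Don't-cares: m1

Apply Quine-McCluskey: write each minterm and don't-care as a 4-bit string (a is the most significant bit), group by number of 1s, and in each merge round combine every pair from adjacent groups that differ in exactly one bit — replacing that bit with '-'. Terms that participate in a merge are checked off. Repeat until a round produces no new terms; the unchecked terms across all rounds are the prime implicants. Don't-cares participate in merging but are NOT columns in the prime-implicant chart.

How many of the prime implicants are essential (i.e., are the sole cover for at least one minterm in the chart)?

[col 0] 0000*, 0001*, 0010*, 0011*, 0100*, 0111*, 1000*, 1011*, 1101*, 1110*, 1111*
[col 1] -000, -011*, -111*, 0-00, 0-11*, 00-0*, 00-1*, 000-*, 001-*, 1-11*, 11-1, 111-
[col 2] --11, 00--
Prime implicants: --11, -000, 0-00, 00--, 11-1, 111-
PI chart (minterm → PIs covering it):
  0 | -000,0-00,00--
  2 | 00--  (sole → essential)
  3 | --11,00--
  4 | 0-00  (sole → essential)
  7 | --11  (sole → essential)
  8 | -000  (sole → essential)
  11 | --11  (sole → essential)
  13 | 11-1  (sole → essential)
  14 | 111-  (sole → essential)
  15 | --11,11-1,111-
Essential prime implicants: --11, -000, 0-00, 00--, 11-1, 111-

6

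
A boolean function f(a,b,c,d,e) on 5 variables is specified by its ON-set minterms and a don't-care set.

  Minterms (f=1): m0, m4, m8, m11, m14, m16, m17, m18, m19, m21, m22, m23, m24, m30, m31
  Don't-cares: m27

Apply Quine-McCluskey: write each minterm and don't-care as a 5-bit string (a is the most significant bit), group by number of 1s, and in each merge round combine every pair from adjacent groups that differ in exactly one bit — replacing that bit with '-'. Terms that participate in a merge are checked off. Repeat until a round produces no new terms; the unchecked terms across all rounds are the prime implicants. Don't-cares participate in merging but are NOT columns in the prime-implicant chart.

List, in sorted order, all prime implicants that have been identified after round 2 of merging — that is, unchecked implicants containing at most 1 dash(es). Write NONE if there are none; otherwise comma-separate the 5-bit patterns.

size-2^0 implicants → 00000(✓)  00100(✓)  01000(✓)  01011(✓)  01110(✓)  10000(✓)  10001(✓)  10010(✓)  10011(✓)  10101(✓)  10110(✓)  10111(✓)  11000(✓)  11011(✓)  11110(✓)  11111(✓)
size-2^1 implicants → -0000(✓)  -1000(✓)  -1011  -1110  0-000(✓)  00-00  1-000(✓)  1-011(✓)  1-110(✓)  1-111(✓)  10-01(✓)  10-10(✓)  10-11(✓)  100-0(✓)  100-1(✓)  1000-(✓)  1001-(✓)  101-1(✓)  1011-(✓)  11-11(✓)  1111-(✓)
size-2^2 implicants → --000  1--11  1-11-  10--1  10-1-  100--
Unchecked terms (primes): --000, -1011, -1110, 00-00, 1--11, 1-11-, 10--1, 10-1-, 100--

-1011, -1110, 00-00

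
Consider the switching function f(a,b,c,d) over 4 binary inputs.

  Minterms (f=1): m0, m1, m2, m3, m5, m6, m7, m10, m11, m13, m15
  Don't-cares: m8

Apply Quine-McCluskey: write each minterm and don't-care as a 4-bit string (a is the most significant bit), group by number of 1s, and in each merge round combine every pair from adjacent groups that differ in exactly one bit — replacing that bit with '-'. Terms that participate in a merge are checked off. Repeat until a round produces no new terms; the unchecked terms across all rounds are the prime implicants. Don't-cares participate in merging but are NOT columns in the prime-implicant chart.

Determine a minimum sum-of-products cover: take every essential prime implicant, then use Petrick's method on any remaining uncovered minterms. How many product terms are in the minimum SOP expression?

[col 0] 0000*, 0001*, 0010*, 0011*, 0101*, 0110*, 0111*, 1000*, 1010*, 1011*, 1101*, 1111*
[col 1] -000*, -010*, -011*, -101*, -111*, 0-01*, 0-10*, 0-11*, 00-0*, 00-1*, 000-*, 001-*, 01-1*, 011-*, 1-11*, 10-0*, 101-*, 11-1*
[col 2] --11, -0-0, -01-, -1-1, 0--1, 0-1-, 00--
Prime implicants: --11, -0-0, -01-, -1-1, 0--1, 0-1-, 00--
PI chart (minterm → PIs covering it):
  0 | -0-0,00--
  1 | 0--1,00--
  2 | -0-0,-01-,0-1-,00--
  3 | --11,-01-,0--1,0-1-,00--
  5 | -1-1,0--1
  6 | 0-1-  (sole → essential)
  7 | --11,-1-1,0--1,0-1-
  10 | -0-0,-01-
  11 | --11,-01-
  13 | -1-1  (sole → essential)
  15 | --11,-1-1
Essential prime implicants: -1-1, 0-1-
Petrick residual → -01-, 00--
Minimum SOP uses 4 PIs: b'c + bd + a'c + a'b'

4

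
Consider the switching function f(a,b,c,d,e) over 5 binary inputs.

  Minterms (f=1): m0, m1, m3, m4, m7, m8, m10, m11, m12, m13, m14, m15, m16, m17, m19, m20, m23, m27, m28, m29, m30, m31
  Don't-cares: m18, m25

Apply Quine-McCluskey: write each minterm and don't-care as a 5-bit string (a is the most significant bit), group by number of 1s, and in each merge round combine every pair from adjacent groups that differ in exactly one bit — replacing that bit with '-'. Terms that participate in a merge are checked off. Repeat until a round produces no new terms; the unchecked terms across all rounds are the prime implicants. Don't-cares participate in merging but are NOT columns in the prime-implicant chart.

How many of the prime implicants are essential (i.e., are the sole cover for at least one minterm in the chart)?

size-2^0 implicants → 00000(✓)  00001(✓)  00011(✓)  00100(✓)  00111(✓)  01000(✓)  01010(✓)  01011(✓)  01100(✓)  01101(✓)  01110(✓)  01111(✓)  10000(✓)  10001(✓)  10010(✓)  10011(✓)  10100(✓)  10111(✓)  11001(✓)  11011(✓)  11100(✓)  11101(✓)  11110(✓)  11111(✓)
size-2^1 implicants → -0000(✓)  -0001(✓)  -0011(✓)  -0100(✓)  -0111(✓)  -1011(✓)  -1100(✓)  -1101(✓)  -1110(✓)  -1111(✓)  0-000(✓)  0-011(✓)  0-100(✓)  0-111(✓)  00-00(✓)  00-11(✓)  000-1(✓)  0000-(✓)  01-00(✓)  01-10(✓)  01-11(✓)  010-0(✓)  0101-(✓)  011-0(✓)  011-1(✓)  0110-(✓)  0111-(✓)  1-001(✓)  1-011(✓)  1-100(✓)  1-111(✓)  10-00(✓)  10-11(✓)  100-0(✓)  100-1(✓)  1000-(✓)  1001-(✓)  11-01(✓)  11-11(✓)  110-1(✓)  111-0(✓)  111-1(✓)  1110-(✓)  1111-(✓)
size-2^2 implicants → --011(✓)  --100  --111(✓)  -0-00  -0-11(✓)  -00-1  -000-  -1-11(✓)  -11-0(✓)  -11-1(✓)  -110-(✓)  -111-(✓)  0--00  0--11(✓)  01--0  01-1-  011--(✓)  1--11(✓)  1-0-1  100--  11--1  111--(✓)
size-2^3 implicants → ---11  -11--
Unchecked terms (primes): ---11, --100, -0-00, -00-1, -000-, -11--, 0--00, 01--0, 01-1-, 1-0-1, 100--, 11--1
Minterm coverage:
  m0 ⊆ -0-00,-000-,0--00
  m1 ⊆ -00-1,-000-
  m3 ⊆ ---11,-00-1
  m4 ⊆ --100,-0-00,0--00
  m7 ⊆ ---11 [E]
  m8 ⊆ 0--00,01--0
  m10 ⊆ 01--0,01-1-
  m11 ⊆ ---11,01-1-
  m12 ⊆ --100,-11--,0--00,01--0
  m13 ⊆ -11-- [E]
  m14 ⊆ -11--,01--0,01-1-
  m15 ⊆ ---11,-11--,01-1-
  m16 ⊆ -0-00,-000-,100--
  m17 ⊆ -00-1,-000-,1-0-1,100--
  m19 ⊆ ---11,-00-1,1-0-1,100--
  m20 ⊆ --100,-0-00
  m23 ⊆ ---11 [E]
  m27 ⊆ ---11,1-0-1,11--1
  m28 ⊆ --100,-11--
  m29 ⊆ -11--,11--1
  m30 ⊆ -11-- [E]
  m31 ⊆ ---11,-11--,11--1
E = {---11, -11--}

2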